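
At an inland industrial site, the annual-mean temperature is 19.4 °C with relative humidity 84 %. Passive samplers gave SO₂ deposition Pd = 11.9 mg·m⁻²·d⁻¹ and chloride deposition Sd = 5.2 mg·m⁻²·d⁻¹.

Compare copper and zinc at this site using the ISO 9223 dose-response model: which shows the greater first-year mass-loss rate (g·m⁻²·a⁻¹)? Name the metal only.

copper

copper: T>10 °C ⇒ hinge -0.080·(19.4−10) = -0.7520
  sulphur-dioxide contribution → 0.6756 μm/a
  chloride contribution → 0.8515 μm/a
  ⇒ r_corr(copper) = 1.527 μm/a
  mass loss = 1.527 μm/a × 8.96 g/cm³ = 13.68 g·m⁻²·a⁻¹
zinc: T>10 °C ⇒ hinge -0.071·(19.4−10) = -0.6674
  sulphur-dioxide contribution → 0.9378 μm/a
  chloride contribution → 0.4562 μm/a
  ⇒ r_corr(zinc) = 1.394 μm/a
  mass loss = 1.394 μm/a × 7.14 g/cm³ = 9.953 g·m⁻²·a⁻¹
Ordering by g·m⁻²·a⁻¹: copper (13.7) > zinc (9.95)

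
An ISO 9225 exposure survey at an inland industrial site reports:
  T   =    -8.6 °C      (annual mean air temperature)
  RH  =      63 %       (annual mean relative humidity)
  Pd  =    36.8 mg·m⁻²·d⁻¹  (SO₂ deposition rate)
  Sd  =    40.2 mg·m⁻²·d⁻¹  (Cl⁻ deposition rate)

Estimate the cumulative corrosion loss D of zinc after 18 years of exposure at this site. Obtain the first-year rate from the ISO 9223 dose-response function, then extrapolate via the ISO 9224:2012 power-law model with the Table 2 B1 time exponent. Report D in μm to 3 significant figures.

D(18) = 7.11 μm

zinc: temperature factor f = +0.038·(-18.6) = -0.7068
  SO₂ term: 0.0129·36.8^0.44·exp(0.046·63-0.7068) = 0.5639
  Cl⁻ term: 0.0175·40.2^0.57·exp(0.008·63+0.085·-8.6) = 0.1145
  r_corr = 0.5639 + 0.1145 = 0.6784 μm/a
Long-term exponent b (ISO 9224 Table 2, B1) = 0.813
  D(18) = 0.6784 × 18^0.813 = 0.6784 × 10.48 = 7.112 μm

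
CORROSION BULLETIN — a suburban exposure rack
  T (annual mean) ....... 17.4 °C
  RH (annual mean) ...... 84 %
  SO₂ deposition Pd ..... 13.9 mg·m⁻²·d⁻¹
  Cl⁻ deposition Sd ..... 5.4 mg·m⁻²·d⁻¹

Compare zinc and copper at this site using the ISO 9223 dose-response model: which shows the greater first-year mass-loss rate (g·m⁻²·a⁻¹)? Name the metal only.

copper

zinc: temperature factor f = -0.071·(7.4) = -0.5254
  sulphur-dioxide contribution → 1.157 μm/a
  chloride contribution → 0.3933 μm/a
  total first-year rate 1.551 μm/a
  mass loss = 1.551 μm/a × 7.14 g/cm³ = 11.07 g·m⁻²·a⁻¹
copper: temperature factor f = -0.080·(7.4) = -0.5920
  sulphur-dioxide contribution → 0.8255 μm/a
  chloride contribution → 0.7799 μm/a
  total first-year rate 1.605 μm/a
  mass loss = 1.605 μm/a × 8.96 g/cm³ = 14.38 g·m⁻²·a⁻¹
Ordering by g·m⁻²·a⁻¹: copper (14.4) > zinc (11.1)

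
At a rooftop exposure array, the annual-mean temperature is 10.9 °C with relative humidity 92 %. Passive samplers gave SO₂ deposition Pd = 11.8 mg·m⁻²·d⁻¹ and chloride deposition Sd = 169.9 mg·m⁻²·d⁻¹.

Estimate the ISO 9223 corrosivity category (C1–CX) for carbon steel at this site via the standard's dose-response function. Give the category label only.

carbon steel: f(T) = -0.054·(T−10) [T>10 °C] = -0.0486
  SO₂ term: 1.77·11.8^0.52·exp(0.02·92-0.0486) = 38.31
  Sd branch = 0.102·Sd^0.62·e^(0.033·RH+0.04·T) = 79.28 μm/a
  sum: 38.31 + 79.28 → r_corr = 117.6 μm/a
ISO 9223 Table 2 (carbon steel): 80 < 118 ≤ 200 μm/a ⇒ C5

C5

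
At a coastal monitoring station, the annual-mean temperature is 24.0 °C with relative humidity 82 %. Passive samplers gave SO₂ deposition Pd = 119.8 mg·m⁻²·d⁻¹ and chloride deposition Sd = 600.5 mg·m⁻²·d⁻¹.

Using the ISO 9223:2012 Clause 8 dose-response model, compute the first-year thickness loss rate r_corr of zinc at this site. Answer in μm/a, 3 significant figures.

zinc: temperature factor f = -0.071·(14.0) = -0.9940
  SO₂ term: 0.0129·119.8^0.44·exp(0.046·82-0.9940) = 1.704
  Sd branch = 0.0175·Sd^0.57·e^(0.008·RH+0.085·T) = 9.946 μm/a
  sum: 1.704 + 9.946 → r_corr = 11.65 μm/a

r_corr = 11.7 μm/a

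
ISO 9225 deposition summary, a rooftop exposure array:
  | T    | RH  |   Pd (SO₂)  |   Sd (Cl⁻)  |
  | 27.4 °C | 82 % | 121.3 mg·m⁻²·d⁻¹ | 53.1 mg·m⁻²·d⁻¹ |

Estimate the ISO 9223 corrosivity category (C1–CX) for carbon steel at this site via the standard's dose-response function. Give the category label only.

C5

carbon steel: f(T) = -0.054·(T−10) [T>10 °C] = -0.9396
  Pd branch = 1.77·Pd^0.52·e^(0.02·RH+f) = 43.23 μm/a
  Sd branch = 0.102·Sd^0.62·e^(0.033·RH+0.04·T) = 53.62 μm/a
  r_corr = 43.23 + 53.62 = 96.85 μm/a
Category bounds: 80…200 μm/a bracket r_corr ⇒ C5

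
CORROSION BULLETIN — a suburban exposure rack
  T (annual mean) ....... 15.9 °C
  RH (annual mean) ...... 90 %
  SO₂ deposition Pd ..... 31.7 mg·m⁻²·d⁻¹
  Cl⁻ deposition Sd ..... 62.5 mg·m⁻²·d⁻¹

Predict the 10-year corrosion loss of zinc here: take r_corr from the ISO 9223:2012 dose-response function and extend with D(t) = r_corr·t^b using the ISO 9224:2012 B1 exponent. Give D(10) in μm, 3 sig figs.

D(10) = 25.4 μm

zinc: T>10 °C ⇒ hinge -0.071·(15.9−10) = -0.4189
  Pd branch = 0.0129·Pd^0.44·e^(0.046·RH+f) = 2.438 μm/a
  Cl⁻ term: 0.0175·62.5^0.57·exp(0.008·90+0.085·15.9) = 1.467
  r_corr = 2.438 + 1.467 = 3.905 μm/a
Long-term exponent b (ISO 9224 Table 2, B1) = 0.813
  D(10) = 3.905 × 10^0.813 = 3.905 × 6.501 = 25.39 μm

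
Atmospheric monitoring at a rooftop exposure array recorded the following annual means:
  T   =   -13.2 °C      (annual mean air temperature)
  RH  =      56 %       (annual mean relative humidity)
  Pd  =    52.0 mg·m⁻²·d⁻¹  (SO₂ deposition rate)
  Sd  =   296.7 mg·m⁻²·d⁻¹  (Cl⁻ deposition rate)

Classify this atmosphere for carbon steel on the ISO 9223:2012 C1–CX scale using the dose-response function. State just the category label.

carbon steel: temperature factor f = +0.150·(-23.2) = -3.4800
  Pd branch = 1.77·Pd^0.52·e^(0.02·RH+f) = 1.304 μm/a
  Sd branch = 0.102·Sd^0.62·e^(0.033·RH+0.04·T) = 13.02 μm/a
  r_corr = 1.304 + 13.02 = 14.33 μm/a
ISO 9223 Table 2 (carbon steel): 1.3 < 14.3 ≤ 25 μm/a ⇒ C2

C2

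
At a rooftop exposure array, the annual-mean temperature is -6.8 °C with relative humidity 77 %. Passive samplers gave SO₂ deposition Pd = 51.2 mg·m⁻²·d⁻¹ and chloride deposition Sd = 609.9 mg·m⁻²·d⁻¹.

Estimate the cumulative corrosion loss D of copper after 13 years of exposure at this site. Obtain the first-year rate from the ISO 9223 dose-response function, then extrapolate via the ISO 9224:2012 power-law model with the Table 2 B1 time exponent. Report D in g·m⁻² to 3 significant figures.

D(13) = 41.2 g·m⁻²

copper: temperature factor f = +0.126·(-16.8) = -2.1168
  SO₂ term: 0.0053·51.2^0.26·exp(0.059·77-2.1168) = 0.1669
  Sd branch = 0.01025·Sd^0.27·e^(0.036·RH+0.049·T) = 0.6636 μm/a
  sum: 0.1669 + 0.6636 → r_corr = 0.8305 μm/a
ISO 9224: D(t) = r_corr · t^b with b = 0.667 (copper, B1)
  D(13) = 0.8305 × 13^0.667 = 0.8305 × 5.534 = 4.595 μm
  Mass loss = 4.595 μm × 8.96 g/cm³ = 41.17 g·m⁻²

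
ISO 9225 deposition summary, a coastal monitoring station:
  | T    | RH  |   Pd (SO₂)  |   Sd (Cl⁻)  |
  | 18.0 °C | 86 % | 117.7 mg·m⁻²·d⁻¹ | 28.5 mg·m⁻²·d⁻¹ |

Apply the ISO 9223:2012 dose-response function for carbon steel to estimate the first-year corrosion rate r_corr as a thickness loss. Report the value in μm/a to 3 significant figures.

carbon steel: temperature factor f = -0.054·(8.0) = -0.4320
  sulphur-dioxide contribution → 76.59 μm/a
  chloride contribution → 28.56 μm/a
  ⇒ r_corr(carbon steel) = 105.2 μm/a

r_corr = 105 μm/a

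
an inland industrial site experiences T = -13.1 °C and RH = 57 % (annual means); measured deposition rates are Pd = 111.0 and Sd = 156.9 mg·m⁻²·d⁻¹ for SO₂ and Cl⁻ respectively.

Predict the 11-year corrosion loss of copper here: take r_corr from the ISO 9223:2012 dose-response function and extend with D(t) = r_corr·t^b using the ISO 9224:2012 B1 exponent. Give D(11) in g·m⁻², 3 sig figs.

copper: f(T) = +0.126·(T−10) [T≤10 °C] = -2.9106
  sulphur-dioxide contribution → 0.02835 μm/a
  chloride contribution → 0.1644 μm/a
  total first-year rate 0.1928 μm/a
ISO 9224: D(t) = r_corr · t^b with b = 0.667 (copper, B1)
  D(11) = 0.1928 × 11^0.667 = 0.1928 × 4.95 = 0.9542 μm
  Mass loss = 0.9542 μm × 8.96 g/cm³ = 8.55 g·m⁻²

D(11) = 8.55 g·m⁻²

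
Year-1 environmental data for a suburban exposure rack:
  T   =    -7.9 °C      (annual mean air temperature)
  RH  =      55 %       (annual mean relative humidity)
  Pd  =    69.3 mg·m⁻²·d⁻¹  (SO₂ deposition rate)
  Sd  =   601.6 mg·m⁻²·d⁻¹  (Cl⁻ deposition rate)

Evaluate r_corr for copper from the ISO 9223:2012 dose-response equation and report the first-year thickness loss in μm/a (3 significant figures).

r_corr = 0.327 μm/a

copper: T≤10 °C ⇒ hinge +0.126·(-7.9−10) = -2.2554
  sulphur-dioxide contribution → 0.04292 μm/a
  chloride contribution → 0.2837 μm/a
  total first-year rate 0.3267 μm/a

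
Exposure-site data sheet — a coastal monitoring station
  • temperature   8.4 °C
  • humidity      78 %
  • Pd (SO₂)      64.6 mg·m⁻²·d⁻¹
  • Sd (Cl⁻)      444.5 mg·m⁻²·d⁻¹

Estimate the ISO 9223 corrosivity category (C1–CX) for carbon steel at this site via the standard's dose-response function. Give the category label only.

C5

carbon steel: T≤10 °C ⇒ hinge +0.150·(8.4−10) = -0.2400
  sulphur-dioxide contribution → 57.88 μm/a
  chloride contribution → 82.05 μm/a
  total first-year rate 139.9 μm/a
140 μm/a falls in (80, 200] for carbon steel → category C5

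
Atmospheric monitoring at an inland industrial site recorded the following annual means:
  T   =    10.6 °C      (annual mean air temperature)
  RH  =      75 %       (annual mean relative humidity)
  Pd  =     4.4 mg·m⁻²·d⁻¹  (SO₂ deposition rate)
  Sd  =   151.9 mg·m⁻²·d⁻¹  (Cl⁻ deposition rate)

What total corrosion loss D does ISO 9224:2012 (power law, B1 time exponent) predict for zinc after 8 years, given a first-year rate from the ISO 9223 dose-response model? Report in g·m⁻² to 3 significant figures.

D(8) = 82.2 g·m⁻²

zinc: T>10 °C ⇒ hinge -0.071·(10.6−10) = -0.0426
  SO₂ term: 0.0129·4.4^0.44·exp(0.046·75-0.0426) = 0.7473
  Cl⁻ term: 0.0175·151.9^0.57·exp(0.008·75+0.085·10.6) = 1.375
  r_corr = 0.7473 + 1.375 = 2.123 μm/a
Long-term exponent b (ISO 9224 Table 2, B1) = 0.813
  D(8) = 2.123 × 8^0.813 = 2.123 × 5.423 = 11.51 μm
  Mass loss = 11.51 μm × 7.14 g/cm³ = 82.18 g·m⁻²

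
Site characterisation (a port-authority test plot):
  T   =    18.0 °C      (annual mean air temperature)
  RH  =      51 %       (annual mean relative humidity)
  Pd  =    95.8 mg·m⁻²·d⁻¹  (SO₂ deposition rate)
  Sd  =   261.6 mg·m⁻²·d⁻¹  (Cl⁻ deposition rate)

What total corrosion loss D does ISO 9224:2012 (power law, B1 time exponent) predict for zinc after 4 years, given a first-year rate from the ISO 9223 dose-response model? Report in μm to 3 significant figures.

zinc: T>10 °C ⇒ hinge -0.071·(18.0−10) = -0.5680
  SO₂ term: 0.0129·95.8^0.44·exp(0.046·51-0.5680) = 0.5683
  Sd branch = 0.0175·Sd^0.57·e^(0.008·RH+0.085·T) = 2.902 μm/a
  r_corr = 0.5683 + 2.902 = 3.471 μm/a
ISO 9224: D(t) = r_corr · t^b with b = 0.813 (zinc, B1)
  D(4) = 3.471 × 4^0.813 = 3.471 × 3.087 = 10.71 μm

D(4) = 10.7 μm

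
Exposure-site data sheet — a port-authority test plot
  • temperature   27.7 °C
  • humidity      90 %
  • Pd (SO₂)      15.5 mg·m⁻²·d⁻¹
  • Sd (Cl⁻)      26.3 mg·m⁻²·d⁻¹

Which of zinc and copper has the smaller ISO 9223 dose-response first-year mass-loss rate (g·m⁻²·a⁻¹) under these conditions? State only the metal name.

zinc

zinc: f(T) = -0.071·(T−10) [T>10 °C] = -1.2567
  Pd branch = 0.0129·Pd^0.44·e^(0.046·RH+f) = 0.7701 μm/a
  Cl⁻ term: 0.0175·26.3^0.57·exp(0.008·90+0.085·27.7) = 2.441
  r_corr = 0.7701 + 2.441 = 3.212 μm/a
  mass loss = 3.212 μm/a × 7.14 g/cm³ = 22.93 g·m⁻²·a⁻¹
copper: f(T) = -0.080·(T−10) [T>10 °C] = -1.4160
  Pd branch = 0.0053·Pd^0.26·e^(0.059·RH+f) = 0.5308 μm/a
  Sd branch = 0.01025·Sd^0.27·e^(0.036·RH+0.049·T) = 2.459 μm/a
  sum: 0.5308 + 2.459 → r_corr = 2.989 μm/a
  mass loss = 2.989 μm/a × 8.96 g/cm³ = 26.79 g·m⁻²·a⁻¹
Ordering by g·m⁻²·a⁻¹: copper (26.8) > zinc (22.9)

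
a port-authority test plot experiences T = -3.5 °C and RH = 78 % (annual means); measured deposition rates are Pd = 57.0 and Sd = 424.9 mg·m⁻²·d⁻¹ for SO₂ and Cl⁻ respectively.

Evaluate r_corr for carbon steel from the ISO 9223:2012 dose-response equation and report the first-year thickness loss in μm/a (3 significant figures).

r_corr = 58.7 μm/a

carbon steel: f(T) = +0.150·(T−10) [T≤10 °C] = -2.0250
  SO₂ term: 1.77·57.0^0.52·exp(0.02·78-2.0250) = 9.101
  Sd branch = 0.102·Sd^0.62·e^(0.033·RH+0.04·T) = 49.57 μm/a
  r_corr = 9.101 + 49.57 = 58.67 μm/a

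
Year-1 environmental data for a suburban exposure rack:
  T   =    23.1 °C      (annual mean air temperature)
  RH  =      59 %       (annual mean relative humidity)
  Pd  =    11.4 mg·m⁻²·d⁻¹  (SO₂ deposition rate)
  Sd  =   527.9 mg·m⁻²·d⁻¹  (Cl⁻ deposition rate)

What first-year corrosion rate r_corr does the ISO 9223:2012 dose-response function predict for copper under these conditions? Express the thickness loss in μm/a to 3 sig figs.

r_corr = 1.56 μm/a

copper: temperature factor f = -0.080·(13.1) = -1.0480
  sulphur-dioxide contribution → 0.1137 μm/a
  chloride contribution → 1.445 μm/a
  ⇒ r_corr(copper) = 1.559 μm/a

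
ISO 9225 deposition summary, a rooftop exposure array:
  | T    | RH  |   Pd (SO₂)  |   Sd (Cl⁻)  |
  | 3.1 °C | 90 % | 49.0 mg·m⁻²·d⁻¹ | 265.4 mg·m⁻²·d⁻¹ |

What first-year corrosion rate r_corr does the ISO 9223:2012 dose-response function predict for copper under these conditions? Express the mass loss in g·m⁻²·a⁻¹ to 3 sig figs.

r_corr = 23.4 g·m⁻²·a⁻¹

copper: temperature factor f = +0.126·(-6.9) = -0.8694
  Pd branch = 0.0053·Pd^0.26·e^(0.059·RH+f) = 1.237 μm/a
  Cl⁻ term: 0.01025·265.4^0.27·exp(0.036·90+0.049·3.1) = 1.375
  sum: 1.237 + 1.375 → r_corr = 2.612 μm/a
Convert to mass loss: 2.612 μm/a × 8.96 g/cm³ = 23.4 g·m⁻²·a⁻¹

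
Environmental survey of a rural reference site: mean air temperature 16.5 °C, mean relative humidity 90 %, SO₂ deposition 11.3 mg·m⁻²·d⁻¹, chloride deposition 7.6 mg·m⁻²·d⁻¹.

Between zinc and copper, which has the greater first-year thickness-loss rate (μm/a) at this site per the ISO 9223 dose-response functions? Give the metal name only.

zinc: T>10 °C ⇒ hinge -0.071·(16.5−10) = -0.4615
  SO₂ term: 0.0129·11.3^0.44·exp(0.046·90-0.4615) = 1.484
  Sd branch = 0.0175·Sd^0.57·e^(0.008·RH+0.085·T) = 0.4644 μm/a
  r_corr = 1.484 + 0.4644 = 1.949 μm/a
copper: T>10 °C ⇒ hinge -0.080·(16.5−10) = -0.5200
  Pd branch = 0.0053·Pd^0.26·e^(0.059·RH+f) = 1.198 μm/a
  Cl⁻ term: 0.01025·7.6^0.27·exp(0.036·90+0.049·16.5) = 1.016
  r_corr = 1.198 + 1.016 = 2.213 μm/a
Ordering by μm/a: copper (2.21) > zinc (1.95)

copper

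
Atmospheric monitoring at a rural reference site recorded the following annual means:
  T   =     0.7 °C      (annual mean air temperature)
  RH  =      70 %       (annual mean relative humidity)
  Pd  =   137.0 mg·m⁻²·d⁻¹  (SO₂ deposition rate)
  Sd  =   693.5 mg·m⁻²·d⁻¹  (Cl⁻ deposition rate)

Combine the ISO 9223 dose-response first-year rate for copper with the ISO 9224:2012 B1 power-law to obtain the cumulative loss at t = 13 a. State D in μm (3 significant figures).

D(13) = 6.30 μm

copper: f(T) = +0.126·(T−10) [T≤10 °C] = -1.1718
  sulphur-dioxide contribution → 0.3669 μm/a
  chloride contribution → 0.7711 μm/a
  total first-year rate 1.138 μm/a
ISO 9224: D(t) = r_corr · t^b with b = 0.667 (copper, B1)
  D(13) = 1.138 × 13^0.667 = 1.138 × 5.534 = 6.297 μm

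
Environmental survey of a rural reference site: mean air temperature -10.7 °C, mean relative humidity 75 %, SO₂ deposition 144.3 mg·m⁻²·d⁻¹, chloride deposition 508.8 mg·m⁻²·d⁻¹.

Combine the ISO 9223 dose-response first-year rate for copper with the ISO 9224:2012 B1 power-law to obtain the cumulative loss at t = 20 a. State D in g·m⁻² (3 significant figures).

copper: T≤10 °C ⇒ hinge +0.126·(-10.7−10) = -2.6082
  sulphur-dioxide contribution → 0.1188 μm/a
  chloride contribution → 0.4857 μm/a
  ⇒ r_corr(copper) = 0.6045 μm/a
Long-term exponent b (ISO 9224 Table 2, B1) = 0.667
  D(20) = 0.6045 × 20^0.667 = 0.6045 × 7.375 = 4.458 μm
  Mass loss = 4.458 μm × 8.96 g/cm³ = 39.95 g·m⁻²

D(20) = 39.9 g·m⁻²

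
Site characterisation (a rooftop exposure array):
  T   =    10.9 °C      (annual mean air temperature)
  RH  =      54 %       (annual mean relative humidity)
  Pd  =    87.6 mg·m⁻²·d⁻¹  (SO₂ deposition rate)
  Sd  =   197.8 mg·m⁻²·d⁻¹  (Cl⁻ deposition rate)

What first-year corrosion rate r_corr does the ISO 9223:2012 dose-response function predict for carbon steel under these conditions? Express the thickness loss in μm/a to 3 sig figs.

carbon steel: f(T) = -0.054·(T−10) [T>10 °C] = -0.0486
  SO₂ term: 1.77·87.6^0.52·exp(0.02·54-0.0486) = 50.82
  Cl⁻ term: 0.102·197.8^0.62·exp(0.033·54+0.04·10.9) = 24.86
  sum: 50.82 + 24.86 → r_corr = 75.68 μm/a

r_corr = 75.7 μm/a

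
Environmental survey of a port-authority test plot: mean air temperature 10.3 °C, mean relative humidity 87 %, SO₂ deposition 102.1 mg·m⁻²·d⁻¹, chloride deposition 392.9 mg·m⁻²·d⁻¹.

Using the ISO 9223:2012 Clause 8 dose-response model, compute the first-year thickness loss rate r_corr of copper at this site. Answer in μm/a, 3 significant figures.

copper: f(T) = -0.080·(T−10) [T>10 °C] = -0.0240
  Pd branch = 0.0053·Pd^0.26·e^(0.059·RH+f) = 2.92 μm/a
  Cl⁻ term: 0.01025·392.9^0.27·exp(0.036·87+0.049·10.3) = 1.952
  sum: 2.92 + 1.952 → r_corr = 4.873 μm/a

r_corr = 4.87 μm/a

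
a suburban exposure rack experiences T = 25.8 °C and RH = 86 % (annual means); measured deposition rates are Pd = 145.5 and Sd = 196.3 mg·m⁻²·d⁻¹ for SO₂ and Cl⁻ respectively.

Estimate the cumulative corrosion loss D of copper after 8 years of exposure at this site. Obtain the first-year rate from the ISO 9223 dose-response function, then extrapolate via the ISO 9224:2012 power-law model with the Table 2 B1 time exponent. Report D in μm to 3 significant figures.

copper: temperature factor f = -0.080·(15.8) = -1.2640
  SO₂ term: 0.0053·145.5^0.26·exp(0.059·86-1.2640) = 0.8735
  Sd branch = 0.01025·Sd^0.27·e^(0.036·RH+0.049·T) = 3.338 μm/a
  r_corr = 0.8735 + 3.338 = 4.211 μm/a
ISO 9224: D(t) = r_corr · t^b with b = 0.667 (copper, B1)
  D(8) = 4.211 × 8^0.667 = 4.211 × 4.003 = 16.86 μm

D(8) = 16.9 μm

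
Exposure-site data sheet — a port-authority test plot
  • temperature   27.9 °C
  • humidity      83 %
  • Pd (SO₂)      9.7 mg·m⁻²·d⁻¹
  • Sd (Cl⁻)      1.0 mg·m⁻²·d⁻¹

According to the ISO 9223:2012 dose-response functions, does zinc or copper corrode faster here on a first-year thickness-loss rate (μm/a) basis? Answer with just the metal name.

zinc: f(T) = -0.071·(T−10) [T>10 °C] = -1.2709
  Pd branch = 0.0129·Pd^0.44·e^(0.046·RH+f) = 0.4477 μm/a
  Sd branch = 0.0175·Sd^0.57·e^(0.008·RH+0.085·T) = 0.3642 μm/a
  r_corr = 0.4477 + 0.3642 = 0.8119 μm/a
copper: T>10 °C ⇒ hinge -0.080·(27.9−10) = -1.4320
  Pd branch = 0.0053·Pd^0.26·e^(0.059·RH+f) = 0.306 μm/a
  Sd branch = 0.01025·Sd^0.27·e^(0.036·RH+0.049·T) = 0.7982 μm/a
  sum: 0.306 + 0.7982 → r_corr = 1.104 μm/a
Ordering by μm/a: copper (1.1) > zinc (0.812)

copper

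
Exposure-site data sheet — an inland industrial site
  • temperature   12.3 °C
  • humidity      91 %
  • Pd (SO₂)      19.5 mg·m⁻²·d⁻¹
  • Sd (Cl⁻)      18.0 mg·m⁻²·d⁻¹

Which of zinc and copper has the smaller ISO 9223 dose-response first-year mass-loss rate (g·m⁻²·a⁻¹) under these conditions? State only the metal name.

zinc

zinc: T>10 °C ⇒ hinge -0.071·(12.3−10) = -0.1633
  SO₂ term: 0.0129·19.5^0.44·exp(0.046·91-0.1633) = 2.662
  Cl⁻ term: 0.0175·18.0^0.57·exp(0.008·91+0.085·12.3) = 0.5355
  r_corr = 2.662 + 0.5355 = 3.198 μm/a
  mass loss = 3.198 μm/a × 7.14 g/cm³ = 22.83 g·m⁻²·a⁻¹
copper: f(T) = -0.080·(T−10) [T>10 °C] = -0.1840
  Pd branch = 0.0053·Pd^0.26·e^(0.059·RH+f) = 2.049 μm/a
  Cl⁻ term: 0.01025·18.0^0.27·exp(0.036·91+0.049·12.3) = 1.082
  sum: 2.049 + 1.082 → r_corr = 3.131 μm/a
  mass loss = 3.131 μm/a × 8.96 g/cm³ = 28.05 g·m⁻²·a⁻¹
Ordering by g·m⁻²·a⁻¹: copper (28.1) > zinc (22.8)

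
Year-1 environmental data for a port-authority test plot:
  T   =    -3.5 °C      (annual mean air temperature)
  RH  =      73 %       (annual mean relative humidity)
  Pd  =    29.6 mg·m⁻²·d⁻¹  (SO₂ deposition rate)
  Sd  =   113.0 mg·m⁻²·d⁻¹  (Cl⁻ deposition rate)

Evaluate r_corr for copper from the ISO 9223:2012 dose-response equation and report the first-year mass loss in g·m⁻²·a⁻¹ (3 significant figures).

r_corr = 5.39 g·m⁻²·a⁻¹

copper: T≤10 °C ⇒ hinge +0.126·(-3.5−10) = -1.7010
  sulphur-dioxide contribution → 0.1732 μm/a
  chloride contribution → 0.4284 μm/a
  ⇒ r_corr(copper) = 0.6017 μm/a
Convert to mass loss: 0.6017 μm/a × 8.96 g/cm³ = 5.391 g·m⁻²·a⁻¹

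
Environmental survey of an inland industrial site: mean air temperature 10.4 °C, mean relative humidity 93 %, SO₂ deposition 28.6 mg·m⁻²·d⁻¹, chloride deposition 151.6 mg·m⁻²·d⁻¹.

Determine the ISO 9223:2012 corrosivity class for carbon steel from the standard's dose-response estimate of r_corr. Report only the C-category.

C5

carbon steel: f(T) = -0.054·(T−10) [T>10 °C] = -0.0216
  Pd branch = 1.77·Pd^0.52·e^(0.02·RH+f) = 63.63 μm/a
  Cl⁻ term: 0.102·151.6^0.62·exp(0.033·93+0.04·10.4) = 74.84
  sum: 63.63 + 74.84 → r_corr = 138.5 μm/a
138 μm/a falls in (80, 200] for carbon steel → category C5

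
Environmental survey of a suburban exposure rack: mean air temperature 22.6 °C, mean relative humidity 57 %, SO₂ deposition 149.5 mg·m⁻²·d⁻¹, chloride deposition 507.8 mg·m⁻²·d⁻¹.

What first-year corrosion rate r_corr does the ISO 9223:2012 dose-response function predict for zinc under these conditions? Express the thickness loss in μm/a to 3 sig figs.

r_corr = 7.23 μm/a

zinc: T>10 °C ⇒ hinge -0.071·(22.6−10) = -0.8946
  SO₂ term: 0.0129·149.5^0.44·exp(0.046·57-0.8946) = 0.6571
  Sd branch = 0.0175·Sd^0.57·e^(0.008·RH+0.085·T) = 6.571 μm/a
  r_corr = 0.6571 + 6.571 = 7.228 μm/a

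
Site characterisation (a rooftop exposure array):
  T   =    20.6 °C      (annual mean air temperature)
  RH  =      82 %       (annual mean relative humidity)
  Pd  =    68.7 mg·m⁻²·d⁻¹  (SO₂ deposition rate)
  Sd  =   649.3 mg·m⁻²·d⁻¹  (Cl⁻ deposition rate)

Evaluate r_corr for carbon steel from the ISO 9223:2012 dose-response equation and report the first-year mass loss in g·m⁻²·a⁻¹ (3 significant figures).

carbon steel: f(T) = -0.054·(T−10) [T>10 °C] = -0.5724
  SO₂ term: 1.77·68.7^0.52·exp(0.02·82-0.5724) = 46.43
  Cl⁻ term: 0.102·649.3^0.62·exp(0.033·82+0.04·20.6) = 192.9
  sum: 46.43 + 192.9 → r_corr = 239.4 μm/a
Convert to mass loss: 239.4 μm/a × 7.85 g/cm³ = 1879 g·m⁻²·a⁻¹

r_corr = 1.88e+03 g·m⁻²·a⁻¹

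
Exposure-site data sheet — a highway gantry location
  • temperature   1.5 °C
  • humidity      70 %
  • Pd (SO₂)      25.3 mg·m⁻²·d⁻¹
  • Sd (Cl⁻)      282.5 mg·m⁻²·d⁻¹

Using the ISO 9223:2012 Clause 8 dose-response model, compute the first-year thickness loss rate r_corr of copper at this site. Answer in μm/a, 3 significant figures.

copper: temperature factor f = +0.126·(-8.5) = -1.0710
  Pd branch = 0.0053·Pd^0.26·e^(0.059·RH+f) = 0.2616 μm/a
  Sd branch = 0.01025·Sd^0.27·e^(0.036·RH+0.049·T) = 0.6293 μm/a
  sum: 0.2616 + 0.6293 → r_corr = 0.8909 μm/a

r_corr = 0.891 μm/a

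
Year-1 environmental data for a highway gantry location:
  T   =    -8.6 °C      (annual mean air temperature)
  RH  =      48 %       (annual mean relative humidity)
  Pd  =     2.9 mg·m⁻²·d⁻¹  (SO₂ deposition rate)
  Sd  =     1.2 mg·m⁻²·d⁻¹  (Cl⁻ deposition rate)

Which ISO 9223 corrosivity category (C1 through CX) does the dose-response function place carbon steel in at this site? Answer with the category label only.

C1

carbon steel: temperature factor f = +0.150·(-18.6) = -2.7900
  SO₂ term: 1.77·2.9^0.52·exp(0.02·48-2.7900) = 0.4939
  Sd branch = 0.102·Sd^0.62·e^(0.033·RH+0.04·T) = 0.3947 μm/a
  sum: 0.4939 + 0.3947 → r_corr = 0.8886 μm/a
Category bounds: 0…1.3 μm/a bracket r_corr ⇒ C1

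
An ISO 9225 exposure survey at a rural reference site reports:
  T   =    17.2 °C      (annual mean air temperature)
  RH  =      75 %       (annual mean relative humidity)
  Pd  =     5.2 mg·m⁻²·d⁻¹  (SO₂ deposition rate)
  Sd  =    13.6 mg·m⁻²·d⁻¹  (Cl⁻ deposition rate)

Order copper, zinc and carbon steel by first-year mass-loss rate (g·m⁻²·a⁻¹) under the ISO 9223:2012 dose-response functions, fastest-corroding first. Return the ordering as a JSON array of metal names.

["carbon steel", "copper", "zinc"]

copper: T>10 °C ⇒ hinge -0.080·(17.2−10) = -0.5760
  sulphur-dioxide contribution → 0.382 μm/a
  chloride contribution → 0.7168 μm/a
  total first-year rate 1.099 μm/a
  mass loss = 1.099 μm/a × 8.96 g/cm³ = 9.845 g·m⁻²·a⁻¹
zinc: f(T) = -0.071·(T−10) [T>10 °C] = -0.5112
  sulphur-dioxide contribution → 0.5034 μm/a
  chloride contribution → 0.6091 μm/a
  total first-year rate 1.113 μm/a
  mass loss = 1.113 μm/a × 7.14 g/cm³ = 7.943 g·m⁻²·a⁻¹
carbon steel: T>10 °C ⇒ hinge -0.054·(17.2−10) = -0.3888
  sulphur-dioxide contribution → 12.67 μm/a
  chloride contribution → 12.16 μm/a
  total first-year rate 24.84 μm/a
  mass loss = 24.84 μm/a × 7.85 g/cm³ = 195 g·m⁻²·a⁻¹
Ordering by g·m⁻²·a⁻¹: carbon steel (195) > copper (9.85) > zinc (7.94)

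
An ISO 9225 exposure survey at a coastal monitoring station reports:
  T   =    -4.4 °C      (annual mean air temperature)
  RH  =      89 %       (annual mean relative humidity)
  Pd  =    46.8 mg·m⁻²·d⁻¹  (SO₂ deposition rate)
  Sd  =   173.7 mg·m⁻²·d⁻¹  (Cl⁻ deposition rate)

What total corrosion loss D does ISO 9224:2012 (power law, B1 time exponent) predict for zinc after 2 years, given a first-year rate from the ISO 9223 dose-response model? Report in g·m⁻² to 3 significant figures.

D(2) = 36.3 g·m⁻²

zinc: f(T) = +0.038·(T−10) [T≤10 °C] = -0.5472
  SO₂ term: 0.0129·46.8^0.44·exp(0.046·89-0.5472) = 2.431
  Sd branch = 0.0175·Sd^0.57·e^(0.008·RH+0.085·T) = 0.464 μm/a
  sum: 2.431 + 0.464 → r_corr = 2.895 μm/a
Power-law: D(2) = r_corr · 2^0.813
  D(2) = 2.895 × 2^0.813 = 2.895 × 1.757 = 5.087 μm
  Mass loss = 5.087 μm × 7.14 g/cm³ = 36.32 g·m⁻²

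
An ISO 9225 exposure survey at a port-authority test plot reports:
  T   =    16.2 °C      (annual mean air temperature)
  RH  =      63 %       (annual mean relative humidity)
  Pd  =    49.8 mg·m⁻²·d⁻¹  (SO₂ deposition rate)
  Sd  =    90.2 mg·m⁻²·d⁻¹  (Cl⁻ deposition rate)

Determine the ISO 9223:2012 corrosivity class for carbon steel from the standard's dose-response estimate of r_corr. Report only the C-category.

C4

carbon steel: temperature factor f = -0.054·(6.2) = -0.3348
  sulphur-dioxide contribution → 34.07 μm/a
  chloride contribution → 25.42 μm/a
  ⇒ r_corr(carbon steel) = 59.49 μm/a
59.5 μm/a falls in (50, 80] for carbon steel → category C4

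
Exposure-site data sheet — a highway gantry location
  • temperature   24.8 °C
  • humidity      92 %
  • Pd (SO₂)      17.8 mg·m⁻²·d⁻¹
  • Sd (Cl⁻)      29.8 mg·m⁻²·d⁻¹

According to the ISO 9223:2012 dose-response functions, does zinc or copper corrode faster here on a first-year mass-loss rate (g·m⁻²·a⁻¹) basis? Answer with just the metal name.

copper

zinc: temperature factor f = -0.071·(14.8) = -1.0508
  SO₂ term: 0.0129·17.8^0.44·exp(0.046·92-1.0508) = 1.102
  Sd branch = 0.0175·Sd^0.57·e^(0.008·RH+0.085·T) = 2.082 μm/a
  r_corr = 1.102 + 2.082 = 3.184 μm/a
  mass loss = 3.184 μm/a × 7.14 g/cm³ = 22.74 g·m⁻²·a⁻¹
copper: temperature factor f = -0.080·(14.8) = -1.1840
  SO₂ term: 0.0053·17.8^0.26·exp(0.059·92-1.1840) = 0.7808
  Sd branch = 0.01025·Sd^0.27·e^(0.036·RH+0.049·T) = 2.371 μm/a
  r_corr = 0.7808 + 2.371 = 3.152 μm/a
  mass loss = 3.152 μm/a × 8.96 g/cm³ = 28.24 g·m⁻²·a⁻¹
Ordering by g·m⁻²·a⁻¹: copper (28.2) > zinc (22.7)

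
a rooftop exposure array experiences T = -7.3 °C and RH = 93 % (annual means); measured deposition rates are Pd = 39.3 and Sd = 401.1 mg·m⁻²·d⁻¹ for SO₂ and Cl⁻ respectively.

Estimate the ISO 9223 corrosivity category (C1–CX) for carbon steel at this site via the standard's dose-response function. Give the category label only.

C4

carbon steel: T≤10 °C ⇒ hinge +0.150·(-7.3−10) = -2.5950
  Pd branch = 1.77·Pd^0.52·e^(0.02·RH+f) = 5.726 μm/a
  Sd branch = 0.102·Sd^0.62·e^(0.033·RH+0.04·T) = 67.4 μm/a
  r_corr = 5.726 + 67.4 = 73.12 μm/a
Category bounds: 50…80 μm/a bracket r_corr ⇒ C4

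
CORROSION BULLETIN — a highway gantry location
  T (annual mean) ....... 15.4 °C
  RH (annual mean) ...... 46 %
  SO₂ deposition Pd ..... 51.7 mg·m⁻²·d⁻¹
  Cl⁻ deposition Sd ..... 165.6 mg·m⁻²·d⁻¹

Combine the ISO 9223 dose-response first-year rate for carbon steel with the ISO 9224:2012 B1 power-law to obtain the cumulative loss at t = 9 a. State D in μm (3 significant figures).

carbon steel: temperature factor f = -0.054·(5.4) = -0.2916
  Pd branch = 1.77·Pd^0.52·e^(0.02·RH+f) = 25.82 μm/a
  Sd branch = 0.102·Sd^0.62·e^(0.033·RH+0.04·T) = 20.47 μm/a
  sum: 25.82 + 20.47 → r_corr = 46.29 μm/a
Power-law: D(9) = r_corr · 9^0.523
  D(9) = 46.29 × 9^0.523 = 46.29 × 3.156 = 146.1 μm

D(9) = 146 μm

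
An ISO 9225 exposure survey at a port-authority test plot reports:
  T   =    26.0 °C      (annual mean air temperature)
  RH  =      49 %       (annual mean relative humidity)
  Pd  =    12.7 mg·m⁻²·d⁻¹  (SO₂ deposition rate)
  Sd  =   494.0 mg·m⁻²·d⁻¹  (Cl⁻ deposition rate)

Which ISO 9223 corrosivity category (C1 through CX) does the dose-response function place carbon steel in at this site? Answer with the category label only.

carbon steel: temperature factor f = -0.054·(16.0) = -0.8640
  Pd branch = 1.77·Pd^0.52·e^(0.02·RH+f) = 7.453 μm/a
  Sd branch = 0.102·Sd^0.62·e^(0.033·RH+0.04·T) = 68.02 μm/a
  sum: 7.453 + 68.02 → r_corr = 75.47 μm/a
Category bounds: 50…80 μm/a bracket r_corr ⇒ C4

C4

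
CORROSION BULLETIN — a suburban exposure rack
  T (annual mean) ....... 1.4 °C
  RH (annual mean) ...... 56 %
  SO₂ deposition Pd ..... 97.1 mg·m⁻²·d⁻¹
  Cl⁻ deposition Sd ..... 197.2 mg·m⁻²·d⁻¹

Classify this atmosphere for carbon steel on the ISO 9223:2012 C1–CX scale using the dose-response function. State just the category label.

C3

carbon steel: T≤10 °C ⇒ hinge +0.150·(1.4−10) = -1.2900
  SO₂ term: 1.77·97.1^0.52·exp(0.02·56-1.2900) = 16.12
  Sd branch = 0.102·Sd^0.62·e^(0.033·RH+0.04·T) = 18.13 μm/a
  r_corr = 16.12 + 18.13 = 34.25 μm/a
Category bounds: 25…50 μm/a bracket r_corr ⇒ C3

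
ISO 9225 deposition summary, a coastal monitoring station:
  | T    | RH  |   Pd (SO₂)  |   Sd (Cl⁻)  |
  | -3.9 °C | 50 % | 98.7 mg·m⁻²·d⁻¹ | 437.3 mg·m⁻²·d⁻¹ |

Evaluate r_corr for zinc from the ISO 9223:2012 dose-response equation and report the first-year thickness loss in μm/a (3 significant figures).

zinc: f(T) = +0.038·(T−10) [T≤10 °C] = -0.5282
  Pd branch = 0.0129·Pd^0.44·e^(0.046·RH+f) = 0.5722 μm/a
  Cl⁻ term: 0.0175·437.3^0.57·exp(0.008·50+0.085·-3.9) = 0.5998
  sum: 0.5722 + 0.5998 → r_corr = 1.172 μm/a

r_corr = 1.17 μm/a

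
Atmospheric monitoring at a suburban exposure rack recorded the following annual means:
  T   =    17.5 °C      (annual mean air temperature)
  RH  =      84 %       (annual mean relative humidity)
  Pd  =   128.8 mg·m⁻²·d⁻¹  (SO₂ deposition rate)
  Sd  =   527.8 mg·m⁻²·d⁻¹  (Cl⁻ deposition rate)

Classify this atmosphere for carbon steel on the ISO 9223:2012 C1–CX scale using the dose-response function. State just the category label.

carbon steel: f(T) = -0.054·(T−10) [T>10 °C] = -0.4050
  SO₂ term: 1.77·128.8^0.52·exp(0.02·84-0.4050) = 79.22
  Sd branch = 0.102·Sd^0.62·e^(0.033·RH+0.04·T) = 160.1 μm/a
  r_corr = 79.22 + 160.1 = 239.3 μm/a
239 μm/a falls in (200, 700] for carbon steel → category CX

CX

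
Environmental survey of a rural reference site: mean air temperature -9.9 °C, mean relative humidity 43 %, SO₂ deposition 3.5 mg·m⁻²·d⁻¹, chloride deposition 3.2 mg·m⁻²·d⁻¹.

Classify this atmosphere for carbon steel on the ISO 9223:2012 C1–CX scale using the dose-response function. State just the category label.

carbon steel: f(T) = +0.150·(T−10) [T≤10 °C] = -2.9850
  Pd branch = 1.77·Pd^0.52·e^(0.02·RH+f) = 0.4055 μm/a
  Sd branch = 0.102·Sd^0.62·e^(0.033·RH+0.04·T) = 0.5835 μm/a
  r_corr = 0.4055 + 0.5835 = 0.9891 μm/a
ISO 9223 Table 2 (carbon steel): 0 < 0.989 ≤ 1.3 μm/a ⇒ C1

C1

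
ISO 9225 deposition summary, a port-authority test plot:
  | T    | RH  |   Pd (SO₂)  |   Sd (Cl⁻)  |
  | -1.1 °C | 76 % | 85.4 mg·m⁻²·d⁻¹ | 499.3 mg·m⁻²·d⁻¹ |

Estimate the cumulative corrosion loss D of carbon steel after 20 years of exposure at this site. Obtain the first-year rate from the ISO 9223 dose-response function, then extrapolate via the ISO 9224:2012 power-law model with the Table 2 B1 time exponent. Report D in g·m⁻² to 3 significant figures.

D(20) = 2.70e+03 g·m⁻²

carbon steel: f(T) = +0.150·(T−10) [T≤10 °C] = -1.6650
  sulphur-dioxide contribution → 15.47 μm/a
  chloride contribution → 56.45 μm/a
  ⇒ r_corr(carbon steel) = 71.92 μm/a
Power-law: D(20) = r_corr · 20^0.523
  D(20) = 71.92 × 20^0.523 = 71.92 × 4.791 = 344.6 μm
  Mass loss = 344.6 μm × 7.85 g/cm³ = 2705 g·m⁻²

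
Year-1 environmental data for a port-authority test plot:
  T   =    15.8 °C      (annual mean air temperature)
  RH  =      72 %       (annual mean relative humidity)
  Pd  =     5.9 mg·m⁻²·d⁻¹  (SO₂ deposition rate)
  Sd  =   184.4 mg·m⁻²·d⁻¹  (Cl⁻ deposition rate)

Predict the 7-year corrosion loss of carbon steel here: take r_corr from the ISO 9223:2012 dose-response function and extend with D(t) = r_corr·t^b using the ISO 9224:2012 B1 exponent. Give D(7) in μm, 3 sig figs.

carbon steel: temperature factor f = -0.054·(5.8) = -0.3132
  SO₂ term: 1.77·5.9^0.52·exp(0.02·72-0.3132) = 13.75
  Sd branch = 0.102·Sd^0.62·e^(0.033·RH+0.04·T) = 52.45 μm/a
  sum: 13.75 + 52.45 → r_corr = 66.19 μm/a
Power-law: D(7) = r_corr · 7^0.523
  D(7) = 66.19 × 7^0.523 = 66.19 × 2.767 = 183.1 μm

D(7) = 183 μm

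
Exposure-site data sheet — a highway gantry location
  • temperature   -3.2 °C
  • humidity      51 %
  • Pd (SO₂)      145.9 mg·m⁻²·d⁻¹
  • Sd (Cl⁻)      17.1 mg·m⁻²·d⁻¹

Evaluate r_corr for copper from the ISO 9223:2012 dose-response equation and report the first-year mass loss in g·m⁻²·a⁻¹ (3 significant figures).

r_corr = 1.73 g·m⁻²·a⁻¹

copper: T≤10 °C ⇒ hinge +0.126·(-3.2−10) = -1.6632
  SO₂ term: 0.0053·145.9^0.26·exp(0.059·51-1.6632) = 0.07437
  Sd branch = 0.01025·Sd^0.27·e^(0.036·RH+0.049·T) = 0.1183 μm/a
  sum: 0.07437 + 0.1183 → r_corr = 0.1926 μm/a
Convert to mass loss: 0.1926 μm/a × 8.96 g/cm³ = 1.726 g·m⁻²·a⁻¹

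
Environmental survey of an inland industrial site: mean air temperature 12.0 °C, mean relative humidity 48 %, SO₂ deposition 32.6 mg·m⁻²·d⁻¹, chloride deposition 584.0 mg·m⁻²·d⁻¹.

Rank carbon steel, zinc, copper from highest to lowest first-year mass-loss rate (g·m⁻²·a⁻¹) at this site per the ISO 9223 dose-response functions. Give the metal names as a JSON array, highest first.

["carbon steel", "zinc", "copper"]

carbon steel: f(T) = -0.054·(T−10) [T>10 °C] = -0.1080
  sulphur-dioxide contribution → 25.4 μm/a
  chloride contribution → 41.7 μm/a
  total first-year rate 67.1 μm/a
  mass loss = 67.1 μm/a × 7.85 g/cm³ = 526.8 g·m⁻²·a⁻¹
zinc: T>10 °C ⇒ hinge -0.071·(12.0−10) = -0.1420
  sulphur-dioxide contribution → 0.4717 μm/a
  chloride contribution → 2.689 μm/a
  ⇒ r_corr(zinc) = 3.161 μm/a
  mass loss = 3.161 μm/a × 7.14 g/cm³ = 22.57 g·m⁻²·a⁻¹
copper: temperature factor f = -0.080·(2.0) = -0.1600
  sulphur-dioxide contribution → 0.1897 μm/a
  chloride contribution → 0.5801 μm/a
  total first-year rate 0.7698 μm/a
  mass loss = 0.7698 μm/a × 8.96 g/cm³ = 6.897 g·m⁻²·a⁻¹
Ordering by g·m⁻²·a⁻¹: carbon steel (527) > zinc (22.6) > copper (6.9)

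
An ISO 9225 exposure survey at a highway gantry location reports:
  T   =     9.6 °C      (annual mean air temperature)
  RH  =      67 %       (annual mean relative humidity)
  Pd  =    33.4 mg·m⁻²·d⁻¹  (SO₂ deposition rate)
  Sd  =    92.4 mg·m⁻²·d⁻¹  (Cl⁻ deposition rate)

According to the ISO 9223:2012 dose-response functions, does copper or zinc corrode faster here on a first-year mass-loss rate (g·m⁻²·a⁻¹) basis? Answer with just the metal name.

copper: temperature factor f = +0.126·(-0.4) = -0.0504
  sulphur-dioxide contribution → 0.6536 μm/a
  chloride contribution → 0.6212 μm/a
  ⇒ r_corr(copper) = 1.275 μm/a
  mass loss = 1.275 μm/a × 8.96 g/cm³ = 11.42 g·m⁻²·a⁻¹
zinc: temperature factor f = +0.038·(-0.4) = -0.0152
  sulphur-dioxide contribution → 1.297 μm/a
  chloride contribution → 0.8926 μm/a
  total first-year rate 2.19 μm/a
  mass loss = 2.19 μm/a × 7.14 g/cm³ = 15.63 g·m⁻²·a⁻¹
Ordering by g·m⁻²·a⁻¹: zinc (15.6) > copper (11.4)

zinc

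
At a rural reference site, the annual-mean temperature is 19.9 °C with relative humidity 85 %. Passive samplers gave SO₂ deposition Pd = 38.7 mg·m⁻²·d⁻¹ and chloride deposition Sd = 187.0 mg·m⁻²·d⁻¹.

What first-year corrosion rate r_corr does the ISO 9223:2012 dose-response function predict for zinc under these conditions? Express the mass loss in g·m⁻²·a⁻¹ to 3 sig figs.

zinc: f(T) = -0.071·(T−10) [T>10 °C] = -0.7029
  sulphur-dioxide contribution → 1.592 μm/a
  chloride contribution → 3.698 μm/a
  total first-year rate 5.29 μm/a
Convert to mass loss: 5.29 μm/a × 7.14 g/cm³ = 37.77 g·m⁻²·a⁻¹

r_corr = 37.8 g·m⁻²·a⁻¹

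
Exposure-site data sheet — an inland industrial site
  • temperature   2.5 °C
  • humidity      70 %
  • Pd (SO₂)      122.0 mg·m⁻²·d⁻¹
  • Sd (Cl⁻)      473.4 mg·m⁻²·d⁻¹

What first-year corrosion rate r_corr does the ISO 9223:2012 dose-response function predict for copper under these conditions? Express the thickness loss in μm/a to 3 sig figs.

copper: f(T) = +0.126·(T−10) [T≤10 °C] = -0.9450
  sulphur-dioxide contribution → 0.4466 μm/a
  chloride contribution → 0.7597 μm/a
  ⇒ r_corr(copper) = 1.206 μm/a

r_corr = 1.21 μm/a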